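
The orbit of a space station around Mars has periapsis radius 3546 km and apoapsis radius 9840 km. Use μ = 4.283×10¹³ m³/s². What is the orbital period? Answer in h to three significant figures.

T ≈ 4.62 h

Semi-major axis a = (r_p + r_a)/2 = (3546.0 + 9840.0)/2 = 6693.0 km = 6.693×10⁶ m.
By Kepler's third law T = 2π√(a³/μ) = 2π × 2.646×10³ = 1.662×10⁴ s.
= 4.618 h.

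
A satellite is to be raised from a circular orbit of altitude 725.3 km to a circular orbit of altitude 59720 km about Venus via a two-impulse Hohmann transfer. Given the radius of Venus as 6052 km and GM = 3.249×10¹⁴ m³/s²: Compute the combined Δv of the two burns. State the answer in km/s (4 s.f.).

r₁ = 6052 + 725.3 = 6777.3 km = 6.7773×10⁶ m.
r₂ = 6052 + 59720 = 65772 km = 6.5772×10⁷ m.
Transfer ellipse a_t = (r₁ + r₂)/2 = 3.627×10⁷ m.
At r₁: circular v_c1 = √(μ/r₁) = 6924 m/s; transfer-periapsis v_p = √[μ(2/r₁ − 1/a_t)] = 9323 m/s.
Δv₁ = v_p − v_c1 = 2399 m/s.
At r₂: circular v_c2 = √(μ/r₂) = 2223 m/s; transfer-apoapsis v_a = √[μ(2/r₂ − 1/a_t)] = 960.7 m/s.
Δv₂ = v_c2 − v_a = 1262 m/s.
Total Δv = Δv₁ + Δv₂ = 3661 m/s = 3.661 km/s.

Δv_total ≈ 3.661 km/s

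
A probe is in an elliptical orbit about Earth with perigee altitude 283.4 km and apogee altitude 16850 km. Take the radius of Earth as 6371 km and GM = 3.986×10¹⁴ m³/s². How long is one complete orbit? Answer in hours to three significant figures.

r_p = 6371 + 283.4 = 6654.4 km = 6.6544×10⁶ m.
r_a = 6371 + 16850 = 23221 km = 2.3221×10⁷ m.
Semi-major axis a = (r_p + r_a)/2 = (6654.4 + 23221)/2 = 14938 km = 1.494×10⁷ m.
By Kepler's third law T = 2π√(a³/μ) = 2π × 2.892×10³ = 1.817×10⁴ s.
= 5.047 hours.

T ≈ 5.05 hours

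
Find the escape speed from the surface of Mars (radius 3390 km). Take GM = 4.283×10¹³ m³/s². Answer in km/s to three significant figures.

v_esc ≈ 5.03 km/s

r = R = 3.390×10⁶ m.
Escape speed v_esc = √(2μ/r) = √(2 × 4.283×10¹³ / 3.390×10⁶) = √(2.527×10⁷) = 5027 m/s.
= 5.027 km/s.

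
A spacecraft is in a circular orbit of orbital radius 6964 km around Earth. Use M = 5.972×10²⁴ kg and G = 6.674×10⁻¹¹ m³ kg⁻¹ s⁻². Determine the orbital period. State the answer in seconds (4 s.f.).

μ = GM = 6.674×10⁻¹¹ × 5.972×10²⁴ = 3.986×10¹⁴ m³/s².
r = 6964 km = 6.964×10⁶ m.
Kepler's third law: T = 2π√(r³/μ) = 2π√((6.964×10⁶)³ / 3.986×10¹⁴).
r³/μ = 8.474×10⁵ s², so T = 2π × 9.205×10² = 5.784×10³ s.

T ≈ 5784 seconds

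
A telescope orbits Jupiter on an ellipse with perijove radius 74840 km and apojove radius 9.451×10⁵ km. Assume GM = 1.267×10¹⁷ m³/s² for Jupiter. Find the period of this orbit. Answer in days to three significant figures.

T ≈ 2.35 days

Semi-major axis a = (r_p + r_a)/2 = (74840 + 9.4510×10⁵)/2 = 5.0997×10⁵ km = 5.100×10⁸ m.
By Kepler's third law T = 2π√(a³/μ) = 2π × 3.235×10⁴ = 2.033×10⁵ s.
= 2.353 days.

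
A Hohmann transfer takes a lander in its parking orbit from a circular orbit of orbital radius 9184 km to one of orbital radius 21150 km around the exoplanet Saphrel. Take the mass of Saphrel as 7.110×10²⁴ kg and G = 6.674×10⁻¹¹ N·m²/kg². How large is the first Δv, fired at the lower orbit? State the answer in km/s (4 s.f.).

μ = GM = 6.674×10⁻¹¹ × 7.110×10²⁴ = 4.745×10¹⁴ m³/s².
r₁ = 9184 km = 9.184×10⁶ m.
r₂ = 21150 km = 2.115×10⁷ m.
Transfer ellipse a_t = (r₁ + r₂)/2 = 1.517×10⁷ m.
At r₁: circular v_c1 = √(μ/r₁) = 7188 m/s; transfer-periapsis v_p = √[μ(2/r₁ − 1/a_t)] = 8488 m/s.
Δv₁ = v_p − v_c1 = 1300 m/s.
= 1.300 km/s.

Δv ≈ 1.300 km/s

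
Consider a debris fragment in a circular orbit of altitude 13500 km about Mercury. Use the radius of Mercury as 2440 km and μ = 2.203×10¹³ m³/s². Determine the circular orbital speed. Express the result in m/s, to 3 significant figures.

v ≈ 1180 m/s

r = 2440 + 13500 = 15940 km = 1.5940×10⁷ m.
For a circular orbit v = √(μ/r) = √(2.203×10¹³ / 1.594×10⁷) = √(1.382×10⁶) = 1176 m/s.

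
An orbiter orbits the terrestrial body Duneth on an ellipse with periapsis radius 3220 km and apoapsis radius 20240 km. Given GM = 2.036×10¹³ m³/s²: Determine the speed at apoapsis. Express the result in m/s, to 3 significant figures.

v ≈ 525 m/s

Semi-major axis a = (r_p + r_a)/2 = 11730 km = 1.173×10⁷ m.
Vis-viva: v² = μ(2/r − 1/a) = 2.036×10¹³ × (9.881×10⁻⁸ − 8.525×10⁻⁸) = 2.761×10⁵ m²/s².
v = 525.5 m/s.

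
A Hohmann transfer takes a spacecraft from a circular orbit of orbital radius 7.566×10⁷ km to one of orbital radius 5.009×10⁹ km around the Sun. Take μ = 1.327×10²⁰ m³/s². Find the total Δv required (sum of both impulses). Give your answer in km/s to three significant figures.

r₁ = 7.566×10⁷ km = 7.566×10¹⁰ m.
r₂ = 5.009×10⁹ km = 5.009×10¹² m.
Transfer ellipse a_t = (r₁ + r₂)/2 = 2.542×10¹² m.
At r₁: circular v_c1 = √(μ/r₁) = 41880 m/s; transfer-perihelion v_p = √[μ(2/r₁ − 1/a_t)] = 58780 m/s.
Δv₁ = v_p − v_c1 = 16900 m/s.
At r₂: circular v_c2 = √(μ/r₂) = 5147 m/s; transfer-aphelion v_a = √[μ(2/r₂ − 1/a_t)] = 887.9 m/s.
Δv₂ = v_c2 − v_a = 4259 m/s.
Total Δv = Δv₁ + Δv₂ = 21160 m/s = 21.16 km/s.

Δv_total ≈ 21.2 km/s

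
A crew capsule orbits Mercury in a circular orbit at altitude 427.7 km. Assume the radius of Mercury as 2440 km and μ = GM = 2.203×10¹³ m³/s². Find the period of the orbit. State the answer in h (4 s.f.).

T ≈ 1.806 h

r = 2440 + 427.7 = 2867.7 km = 2.8677×10⁶ m.
Kepler's third law: T = 2π√(r³/μ) = 2π√((2.868×10⁶)³ / 2.203×10¹³).
r³/μ = 1.070×10⁶ s², so T = 2π × 1.035×10³ = 6.501×10³ s.
Converting: 6.501×10³ s ÷ 3600 = 1.806 h.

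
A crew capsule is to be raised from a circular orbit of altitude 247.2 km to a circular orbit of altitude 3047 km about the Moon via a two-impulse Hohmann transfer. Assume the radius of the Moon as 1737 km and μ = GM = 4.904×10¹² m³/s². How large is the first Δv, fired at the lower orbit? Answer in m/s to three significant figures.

Δv ≈ 297 m/s

r₁ = 1737 + 247.2 = 1984.2 km = 1.9842×10⁶ m.
r₂ = 1737 + 3047 = 4784.0 km = 4.7840×10⁶ m.
Transfer ellipse a_t = (r₁ + r₂)/2 = 3.384×10⁶ m.
At r₁: circular v_c1 = √(μ/r₁) = 1572 m/s; transfer-perilune v_p = √[μ(2/r₁ − 1/a_t)] = 1869 m/s.
Δv₁ = v_p − v_c1 = 297.1 m/s.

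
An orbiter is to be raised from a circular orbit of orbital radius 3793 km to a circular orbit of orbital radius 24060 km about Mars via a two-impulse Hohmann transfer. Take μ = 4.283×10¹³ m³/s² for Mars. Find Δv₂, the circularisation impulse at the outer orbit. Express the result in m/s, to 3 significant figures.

r₁ = 3793 km = 3.793×10⁶ m.
r₂ = 24060 km = 2.406×10⁷ m.
Transfer ellipse a_t = (r₁ + r₂)/2 = 1.393×10⁷ m.
At r₁: circular v_c1 = √(μ/r₁) = 3360 m/s; transfer-periapsis v_p = √[μ(2/r₁ − 1/a_t)] = 4417 m/s.
At r₂: circular v_c2 = √(μ/r₂) = 1334 m/s; transfer-apoapsis v_a = √[μ(2/r₂ − 1/a_t)] = 696.3 m/s.
Δv₂ = v_c2 − v_a = 637.9 m/s.

Δv ≈ 638 m/s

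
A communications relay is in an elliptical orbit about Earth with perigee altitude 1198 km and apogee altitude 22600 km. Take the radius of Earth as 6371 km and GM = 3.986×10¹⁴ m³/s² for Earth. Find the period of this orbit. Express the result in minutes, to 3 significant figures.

T ≈ 410 minutes

r_p = 6371 + 1198 = 7569.0 km = 7.5690×10⁶ m.
r_a = 6371 + 22600 = 28971 km = 2.8971×10⁷ m.
Semi-major axis a = (r_p + r_a)/2 = (7569.0 + 28971)/2 = 18270 km = 1.827×10⁷ m.
By Kepler's third law T = 2π√(a³/μ) = 2π × 3.911×10³ = 2.458×10⁴ s.
= 409.6 minutes.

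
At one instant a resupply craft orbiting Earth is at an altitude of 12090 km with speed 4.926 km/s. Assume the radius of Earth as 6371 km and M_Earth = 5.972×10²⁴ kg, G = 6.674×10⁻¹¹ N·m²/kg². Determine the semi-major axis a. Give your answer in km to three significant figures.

a ≈ 21100 km

μ = GM = 6.674×10⁻¹¹ × 5.972×10²⁴ = 3.986×10¹⁴ m³/s².
r = 6371 + 12090 = 18461 km = 1.846×10⁷ m.
Specific orbital energy ε = v²/2 − μ/r = (4926)²/2 − 3.986×10¹⁴/1.846×10⁷ = -9.457×10⁶ J/kg.
Since ε = −μ/(2a), a = −μ/(2ε) = 2.107×10⁷ m = 21072 km.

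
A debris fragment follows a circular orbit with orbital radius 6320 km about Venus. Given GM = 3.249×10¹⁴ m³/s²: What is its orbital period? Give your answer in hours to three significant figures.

r = 6320 km = 6.320×10⁶ m.
Kepler's third law: T = 2π√(r³/μ) = 2π√((6.320×10⁶)³ / 3.249×10¹⁴).
r³/μ = 7.770×10⁵ s², so T = 2π × 8.815×10² = 5.538×10³ s.
Converting: 5.538×10³ s ÷ 3600 = 1.538 hours.

T ≈ 1.54 hours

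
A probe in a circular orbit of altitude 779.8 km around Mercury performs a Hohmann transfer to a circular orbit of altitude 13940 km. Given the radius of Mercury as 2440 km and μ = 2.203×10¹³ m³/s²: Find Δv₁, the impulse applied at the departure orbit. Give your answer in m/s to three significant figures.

r₁ = 2440 + 779.8 = 3219.8 km = 3.2198×10⁶ m.
r₂ = 2440 + 13940 = 16380 km = 1.6380×10⁷ m.
Transfer ellipse a_t = (r₁ + r₂)/2 = 9.800×10⁶ m.
At r₁: circular v_c1 = √(μ/r₁) = 2616 m/s; transfer-periherm v_p = √[μ(2/r₁ − 1/a_t)] = 3382 m/s.
Δv₁ = v_p − v_c1 = 766.0 m/s.

Δv ≈ 766 m/s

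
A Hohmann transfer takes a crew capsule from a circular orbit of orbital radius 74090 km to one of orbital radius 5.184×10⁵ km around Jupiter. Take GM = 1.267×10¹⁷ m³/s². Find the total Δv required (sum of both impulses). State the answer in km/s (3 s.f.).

r₁ = 74090 km = 7.409×10⁷ m.
r₂ = 5.184×10⁵ km = 5.184×10⁸ m.
Transfer ellipse a_t = (r₁ + r₂)/2 = 2.962×10⁸ m.
At r₁: circular v_c1 = √(μ/r₁) = 41350 m/s; transfer-perijove v_p = √[μ(2/r₁ − 1/a_t)] = 54700 m/s.
Δv₁ = v_p − v_c1 = 13350 m/s.
At r₂: circular v_c2 = √(μ/r₂) = 15630 m/s; transfer-apojove v_a = √[μ(2/r₂ − 1/a_t)] = 7818 m/s.
Δv₂ = v_c2 − v_a = 7815 m/s.
Total Δv = Δv₁ + Δv₂ = 21170 m/s = 21.17 km/s.

Δv_total ≈ 21.2 km/s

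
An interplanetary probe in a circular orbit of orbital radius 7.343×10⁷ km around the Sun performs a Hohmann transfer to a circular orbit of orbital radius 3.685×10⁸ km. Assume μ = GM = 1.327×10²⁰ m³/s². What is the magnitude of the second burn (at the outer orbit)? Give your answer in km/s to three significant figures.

Δv ≈ 8.04 km/s

r₁ = 7.343×10⁷ km = 7.343×10¹⁰ m.
r₂ = 3.685×10⁸ km = 3.685×10¹¹ m.
Transfer ellipse a_t = (r₁ + r₂)/2 = 2.210×10¹¹ m.
At r₁: circular v_c1 = √(μ/r₁) = 42510 m/s; transfer-perihelion v_p = √[μ(2/r₁ − 1/a_t)] = 54900 m/s.
At r₂: circular v_c2 = √(μ/r₂) = 18980 m/s; transfer-aphelion v_a = √[μ(2/r₂ − 1/a_t)] = 10940 m/s.
Δv₂ = v_c2 − v_a = 8037 m/s.
= 8.037 km/s.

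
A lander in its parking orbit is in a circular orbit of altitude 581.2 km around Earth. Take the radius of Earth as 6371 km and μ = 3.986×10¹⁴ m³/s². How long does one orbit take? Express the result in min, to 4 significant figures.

r = 6371 + 581.2 = 6952.2 km = 6.9522×10⁶ m.
Kepler's third law: T = 2π√(r³/μ) = 2π√((6.952×10⁶)³ / 3.986×10¹⁴).
r³/μ = 8.430×10⁵ s², so T = 2π × 9.182×10² = 5.769×10³ s.
Converting: 5.769×10³ s ÷ 60.00 = 96.15 min.

T ≈ 96.15 min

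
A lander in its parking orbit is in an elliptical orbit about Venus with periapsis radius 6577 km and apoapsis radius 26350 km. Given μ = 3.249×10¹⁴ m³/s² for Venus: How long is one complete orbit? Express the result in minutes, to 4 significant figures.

T ≈ 388.1 minutes

Semi-major axis a = (r_p + r_a)/2 = (6577.0 + 26350)/2 = 16464 km = 1.646×10⁷ m.
By Kepler's third law T = 2π√(a³/μ) = 2π × 3.706×10³ = 2.329×10⁴ s.
= 388.1 minutes.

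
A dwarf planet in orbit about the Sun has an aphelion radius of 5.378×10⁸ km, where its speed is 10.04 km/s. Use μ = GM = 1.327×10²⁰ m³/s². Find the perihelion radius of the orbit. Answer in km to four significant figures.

perihelion radius ≈ 1.381×10⁸ km

r_a = 5.378×10¹¹ m.
Specific energy ε = v²/2 − μ/r = -1.963×10⁸ J/kg, so a = −μ/(2ε) = 3.379×10¹¹ m.
The apsides satisfy r_p + r_a = 2a, so the perihelion radius is 2a − r_a = 1.381×10¹¹ m = 1.3805×10⁸ km.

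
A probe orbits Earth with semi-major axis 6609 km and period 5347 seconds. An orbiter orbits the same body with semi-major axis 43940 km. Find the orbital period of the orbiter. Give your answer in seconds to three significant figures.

T₂ ≈ 91700 seconds

Kepler's third law: T² ∝ a³, so T₂ = T₁ (a₂/a₁)^(3/2).
a₂/a₁ = 6.649, (a₂/a₁)^(3/2) = 17.14.
T₂ = 5347 × 17.14 = 91660 seconds.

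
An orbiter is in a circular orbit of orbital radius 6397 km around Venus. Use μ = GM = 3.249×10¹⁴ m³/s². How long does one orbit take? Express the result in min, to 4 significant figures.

T ≈ 94.00 min

r = 6397 km = 6.397×10⁶ m.
Kepler's third law: T = 2π√(r³/μ) = 2π√((6.397×10⁶)³ / 3.249×10¹⁴).
r³/μ = 8.057×10⁵ s², so T = 2π × 8.976×10² = 5.640×10³ s.
Converting: 5.640×10³ s ÷ 60.00 = 94.00 min.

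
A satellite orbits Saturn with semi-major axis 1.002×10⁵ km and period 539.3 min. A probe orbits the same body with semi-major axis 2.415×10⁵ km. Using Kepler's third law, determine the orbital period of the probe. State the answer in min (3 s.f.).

T₂ ≈ 2020 min

Kepler's third law: T² ∝ a³, so T₂ = T₁ (a₂/a₁)^(3/2).
a₂/a₁ = 2.410, (a₂/a₁)^(3/2) = 3.742.
T₂ = 539.3 × 3.742 = 2018 min.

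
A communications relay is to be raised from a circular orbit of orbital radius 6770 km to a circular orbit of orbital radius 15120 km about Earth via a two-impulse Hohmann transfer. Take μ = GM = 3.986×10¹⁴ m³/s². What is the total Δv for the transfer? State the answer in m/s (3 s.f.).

Δv_total ≈ 2440 m/s

r₁ = 6770 km = 6.770×10⁶ m.
r₂ = 15120 km = 1.512×10⁷ m.
Transfer ellipse a_t = (r₁ + r₂)/2 = 1.094×10⁷ m.
At r₁: circular v_c1 = √(μ/r₁) = 7673 m/s; transfer-perigee v_p = √[μ(2/r₁ − 1/a_t)] = 9019 m/s.
Δv₁ = v_p − v_c1 = 1346 m/s.
At r₂: circular v_c2 = √(μ/r₂) = 5134 m/s; transfer-apogee v_a = √[μ(2/r₂ − 1/a_t)] = 4038 m/s.
Δv₂ = v_c2 − v_a = 1096 m/s.
Total Δv = Δv₁ + Δv₂ = 2442 m/s.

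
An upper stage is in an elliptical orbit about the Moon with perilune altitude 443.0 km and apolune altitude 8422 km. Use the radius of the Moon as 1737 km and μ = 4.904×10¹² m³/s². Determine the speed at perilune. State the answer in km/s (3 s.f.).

r_p = 1737 + 443.0 = 2180.0 km = 2.1800×10⁶ m.
r_a = 1737 + 8422 = 10159 km = 1.0159×10⁷ m.
Semi-major axis a = (r_p + r_a)/2 = 6169.5 km = 6.170×10⁶ m.
Vis-viva: v² = μ(2/r − 1/a) = 4.904×10¹² × (9.174×10⁻⁷ − 1.621×10⁻⁷) = 3.704×10⁶ m²/s².
v = 1925 m/s = 1.925 km/s.

v ≈ 1.92 km/s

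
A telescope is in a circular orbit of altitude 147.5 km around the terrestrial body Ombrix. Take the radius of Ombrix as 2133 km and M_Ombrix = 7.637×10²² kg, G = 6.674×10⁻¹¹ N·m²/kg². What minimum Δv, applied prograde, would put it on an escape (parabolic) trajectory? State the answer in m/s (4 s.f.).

μ = GM = 6.674×10⁻¹¹ × 7.637×10²² = 5.097×10¹² m³/s².
r = 2133 + 147.5 = 2280.5 km = 2.2805×10⁶ m.
Circular speed v_c = √(μ/r) = 1495 m/s.
Escape speed v_esc = √(2μ/r) = √2 × v_c = 2114 m/s.
Δv = v_esc − v_c = 619.2 m/s.

Δv ≈ 619.2 m/s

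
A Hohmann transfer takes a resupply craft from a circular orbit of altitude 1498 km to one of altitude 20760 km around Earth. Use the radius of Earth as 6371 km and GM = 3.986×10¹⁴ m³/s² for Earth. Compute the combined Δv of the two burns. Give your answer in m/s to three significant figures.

r₁ = 6371 + 1498 = 7869.0 km = 7.8690×10⁶ m.
r₂ = 6371 + 20760 = 27131 km = 2.7131×10⁷ m.
Transfer ellipse a_t = (r₁ + r₂)/2 = 1.750×10⁷ m.
At r₁: circular v_c1 = √(μ/r₁) = 7117 m/s; transfer-perigee v_p = √[μ(2/r₁ − 1/a_t)] = 8862 m/s.
Δv₁ = v_p − v_c1 = 1745 m/s.
At r₂: circular v_c2 = √(μ/r₂) = 3833 m/s; transfer-apogee v_a = √[μ(2/r₂ − 1/a_t)] = 2570 m/s.
Δv₂ = v_c2 − v_a = 1263 m/s.
Total Δv = Δv₁ + Δv₂ = 3007 m/s.

Δv_total ≈ 3010 m/s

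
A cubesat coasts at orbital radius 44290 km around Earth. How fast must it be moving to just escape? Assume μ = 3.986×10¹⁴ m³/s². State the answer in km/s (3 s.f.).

v_esc ≈ 4.24 km/s

r = 44290 km = 4.429×10⁷ m.
Escape speed v_esc = √(2μ/r) = √(2 × 3.986×10¹⁴ / 4.429×10⁷) = √(1.800×10⁷) = 4243 m/s.
= 4.243 km/s.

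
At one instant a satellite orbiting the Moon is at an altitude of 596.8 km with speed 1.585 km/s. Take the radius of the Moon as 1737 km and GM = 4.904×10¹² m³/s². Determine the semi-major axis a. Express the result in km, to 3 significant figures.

r = 1737 + 596.8 = 2333.8 km = 2.334×10⁶ m.
Vis-viva rearranged: 1/a = 2/r − v²/μ = 8.570×10⁻⁷ − 5.123×10⁻⁷ = 3.447×10⁻⁷ m⁻¹.
a = 2.901×10⁶ m = 2901.2 km.

a ≈ 2900 km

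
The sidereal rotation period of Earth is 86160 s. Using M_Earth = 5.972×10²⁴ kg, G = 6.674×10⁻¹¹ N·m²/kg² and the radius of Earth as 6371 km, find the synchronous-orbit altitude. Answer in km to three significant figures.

μ = GM = 6.674×10⁻¹¹ × 5.972×10²⁴ = 3.986×10¹⁴ m³/s².
A synchronous orbit has period T, so by Kepler's third law a = (μT²/4π²)^(1/3).
μT²/4π² = 3.986×10¹⁴ × (8.616×10⁴)² / 39.48 = 7.495×10²² m³.
a = 4.216×10⁷ m = 42162 km.
Altitude h = a − R = 42162 − 6371 = 35791 km.

h_sync ≈ 35800 km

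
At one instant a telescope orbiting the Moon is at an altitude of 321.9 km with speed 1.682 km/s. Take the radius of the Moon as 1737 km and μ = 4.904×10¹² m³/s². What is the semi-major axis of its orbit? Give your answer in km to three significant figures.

a ≈ 2530 km

r = 1737 + 321.9 = 2058.9 km = 2.059×10⁶ m.
Specific orbital energy ε = v²/2 − μ/r = (1682)²/2 − 4.904×10¹²/2.059×10⁶ = -9.673×10⁵ J/kg.
Since ε = −μ/(2a), a = −μ/(2ε) = 2.535×10⁶ m = 2534.9 km.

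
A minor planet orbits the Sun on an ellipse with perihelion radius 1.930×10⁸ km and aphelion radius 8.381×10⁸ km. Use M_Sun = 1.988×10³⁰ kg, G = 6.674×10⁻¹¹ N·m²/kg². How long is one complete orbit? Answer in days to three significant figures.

μ = GM = 6.674×10⁻¹¹ × 1.988×10³⁰ = 1.327×10²⁰ m³/s².
Semi-major axis a = (r_p + r_a)/2 = (1.9300×10⁸ + 8.3810×10⁸)/2 = 5.1555×10⁸ km = 5.156×10¹¹ m.
By Kepler's third law T = 2π√(a³/μ) = 2π × 3.214×10⁷ = 2.019×10⁸ s.
= 2337 days.

T ≈ 2340 days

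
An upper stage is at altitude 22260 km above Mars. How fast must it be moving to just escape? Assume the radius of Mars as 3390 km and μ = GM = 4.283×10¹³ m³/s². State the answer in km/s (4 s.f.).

v_esc ≈ 1.827 km/s

r = 3390 + 22260 = 25650 km = 2.5650×10⁷ m.
Escape speed v_esc = √(2μ/r) = √(2 × 4.283×10¹³ / 2.565×10⁷) = √(3.340×10⁶) = 1827 m/s.
= 1.827 km/s.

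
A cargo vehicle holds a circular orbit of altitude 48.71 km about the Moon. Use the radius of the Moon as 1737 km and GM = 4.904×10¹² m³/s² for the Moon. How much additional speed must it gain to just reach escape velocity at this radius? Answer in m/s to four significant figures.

r = 1737 + 48.71 = 1785.7 km = 1.7857×10⁶ m.
Circular speed v_c = √(μ/r) = 1657 m/s.
Escape speed v_esc = √(2μ/r) = √2 × v_c = 2344 m/s.
Δv = v_esc − v_c = 686.4 m/s.

Δv ≈ 686.4 m/s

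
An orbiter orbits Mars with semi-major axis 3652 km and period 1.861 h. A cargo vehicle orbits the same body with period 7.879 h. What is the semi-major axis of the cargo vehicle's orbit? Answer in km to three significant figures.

Kepler's third law: a³ ∝ T², so a₂ = a₁ (T₂/T₁)^(2/3).
T₂/T₁ = 4.234, (T₂/T₁)^(2/3) = 2.617.
a₂ = 3652 × 2.617 = 9558 km.

a₂ ≈ 9560 km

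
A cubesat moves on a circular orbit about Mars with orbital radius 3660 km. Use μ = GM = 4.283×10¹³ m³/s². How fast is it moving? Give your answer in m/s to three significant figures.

r = 3660 km = 3.660×10⁶ m.
For a circular orbit v = √(μ/r) = √(4.283×10¹³ / 3.660×10⁶) = √(1.170×10⁷) = 3421 m/s.

v ≈ 3420 m/s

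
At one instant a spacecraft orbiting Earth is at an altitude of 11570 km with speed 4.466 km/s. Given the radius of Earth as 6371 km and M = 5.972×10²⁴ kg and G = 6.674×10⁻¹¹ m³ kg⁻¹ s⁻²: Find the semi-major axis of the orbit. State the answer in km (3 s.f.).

μ = GM = 6.674×10⁻¹¹ × 5.972×10²⁴ = 3.986×10¹⁴ m³/s².
r = 6371 + 11570 = 17941 km = 1.794×10⁷ m.
Vis-viva rearranged: 1/a = 2/r − v²/μ = 1.115×10⁻⁷ − 5.004×10⁻⁸ = 6.143×10⁻⁸ m⁻¹.
a = 1.628×10⁷ m = 16277 km.

a ≈ 16300 km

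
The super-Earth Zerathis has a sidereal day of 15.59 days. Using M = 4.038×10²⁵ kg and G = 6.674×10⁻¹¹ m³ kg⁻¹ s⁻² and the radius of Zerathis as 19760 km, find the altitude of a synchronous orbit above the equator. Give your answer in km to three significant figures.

h_sync ≈ 4.79×10⁵ km

μ = GM = 6.674×10⁻¹¹ × 4.038×10²⁵ = 2.695×10¹⁵ m³/s².
T = 15.59 days = 1.347×10⁶ s.
A synchronous orbit has period T, so by Kepler's third law a = (μT²/4π²)^(1/3).
μT²/4π² = 2.695×10¹⁵ × (1.347×10⁶)² / 39.48 = 1.239×10²⁶ m³.
a = 4.985×10⁸ m = 4.9847×10⁵ km.
Altitude h = a − R = 4.9847×10⁵ − 19760 = 4.7871×10⁵ km.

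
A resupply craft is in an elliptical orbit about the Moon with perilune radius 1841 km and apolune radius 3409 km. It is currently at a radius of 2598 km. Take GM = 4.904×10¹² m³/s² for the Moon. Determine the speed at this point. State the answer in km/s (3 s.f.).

Semi-major axis a = (r_p + r_a)/2 = 2625.0 km = 2.625×10⁶ m.
Vis-viva: v² = μ(2/r − 1/a) = 4.904×10¹² × (7.698×10⁻⁷ − 3.810×10⁻⁷) = 1.907×10⁶ m²/s².
v = 1381 m/s = 1.381 km/s.

v ≈ 1.38 km/s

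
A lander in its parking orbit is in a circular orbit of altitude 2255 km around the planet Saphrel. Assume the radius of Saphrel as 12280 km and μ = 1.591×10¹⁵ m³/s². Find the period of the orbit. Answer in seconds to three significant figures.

r = 12280 + 2255 = 14535 km = 1.4535×10⁷ m.
Kepler's third law: T = 2π√(r³/μ) = 2π√((1.454×10⁷)³ / 1.591×10¹⁵).
r³/μ = 1.930×10⁶ s², so T = 2π × 1.389×10³ = 8.729×10³ s.

T ≈ 8730 seconds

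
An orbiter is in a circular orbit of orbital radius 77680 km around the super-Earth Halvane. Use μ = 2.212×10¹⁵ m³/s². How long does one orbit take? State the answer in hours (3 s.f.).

T ≈ 25.4 hours

r = 77680 km = 7.768×10⁷ m.
Kepler's third law: T = 2π√(r³/μ) = 2π√((7.768×10⁷)³ / 2.212×10¹⁵).
r³/μ = 2.119×10⁸ s², so T = 2π × 1.456×10⁴ = 9.146×10⁴ s.
Converting: 9.146×10⁴ s ÷ 3600 = 25.41 hours.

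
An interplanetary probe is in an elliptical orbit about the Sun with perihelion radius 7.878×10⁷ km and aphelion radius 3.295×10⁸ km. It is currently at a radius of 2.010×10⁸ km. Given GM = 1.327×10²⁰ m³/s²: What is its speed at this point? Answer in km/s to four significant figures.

v ≈ 25.89 km/s

Semi-major axis a = (r_p + r_a)/2 = 2.0414×10⁸ km = 2.041×10¹¹ m.
Vis-viva: v² = μ(2/r − 1/a) = 1.327×10²⁰ × (9.950×10⁻¹² − 4.899×10⁻¹²) = 6.704×10⁸ m²/s².
v = 25890 m/s = 25.89 km/s.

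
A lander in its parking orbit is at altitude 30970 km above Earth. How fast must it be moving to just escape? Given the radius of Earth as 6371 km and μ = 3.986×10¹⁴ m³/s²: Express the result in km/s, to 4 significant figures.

v_esc ≈ 4.621 km/s

r = 6371 + 30970 = 37341 km = 3.7341×10⁷ m.
Escape speed v_esc = √(2μ/r) = √(2 × 3.986×10¹⁴ / 3.734×10⁷) = √(2.135×10⁷) = 4621 m/s.
= 4.621 km/s.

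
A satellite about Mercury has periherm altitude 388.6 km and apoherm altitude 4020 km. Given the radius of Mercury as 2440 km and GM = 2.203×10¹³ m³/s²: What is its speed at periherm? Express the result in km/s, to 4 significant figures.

v ≈ 3.291 km/s

r_p = 2440 + 388.6 = 2828.6 km = 2.8286×10⁶ m.
r_a = 2440 + 4020 = 6460.0 km = 6.4600×10⁶ m.
Semi-major axis a = (r_p + r_a)/2 = 4644.3 km = 4.644×10⁶ m.
Vis-viva: v² = μ(2/r − 1/a) = 2.203×10¹³ × (7.071×10⁻⁷ − 2.153×10⁻⁷) = 1.083×10⁷ m²/s².
v = 3291 m/s = 3.291 km/s.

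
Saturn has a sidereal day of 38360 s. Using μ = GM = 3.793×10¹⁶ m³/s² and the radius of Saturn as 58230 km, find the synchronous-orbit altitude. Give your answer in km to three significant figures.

h_sync ≈ 54000 km

A synchronous orbit has period T, so by Kepler's third law a = (μT²/4π²)^(1/3).
μT²/4π² = 3.793×10¹⁶ × (3.836×10⁴)² / 39.48 = 1.414×10²⁴ m³.
a = 1.122×10⁸ m = 1.1223×10⁵ km.
Altitude h = a − R = 1.1223×10⁵ − 58230 = 54005 km.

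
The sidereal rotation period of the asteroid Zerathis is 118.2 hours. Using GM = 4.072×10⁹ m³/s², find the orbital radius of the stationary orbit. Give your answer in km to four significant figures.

r_sync ≈ 2653 km

T = 118.2 hours = 4.255×10⁵ s.
A synchronous orbit has period T, so by Kepler's third law a = (μT²/4π²)^(1/3).
μT²/4π² = 4.072×10⁹ × (4.255×10⁵)² / 39.48 = 1.868×10¹⁹ m³.
a = 2.653×10⁶ m = 2653.2 km.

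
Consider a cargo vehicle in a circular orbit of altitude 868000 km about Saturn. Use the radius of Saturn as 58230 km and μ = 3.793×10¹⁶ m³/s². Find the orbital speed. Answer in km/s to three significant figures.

v ≈ 6.40 km/s

r = 58230 + 868000 = 926230 km = 9.2623×10⁸ m.
For a circular orbit v = √(μ/r) = √(3.793×10¹⁶ / 9.262×10⁸) = √(4.095×10⁷) = 6399 m/s.
That is 6.399 km/s.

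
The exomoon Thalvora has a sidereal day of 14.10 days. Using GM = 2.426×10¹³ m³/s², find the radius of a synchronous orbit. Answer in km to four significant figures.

T = 14.10 days = 1.218×10⁶ s.
A synchronous orbit has period T, so by Kepler's third law a = (μT²/4π²)^(1/3).
μT²/4π² = 2.426×10¹³ × (1.218×10⁶)² / 39.48 = 9.120×10²³ m³.
a = 9.698×10⁷ m = 96976 km.

r_sync ≈ 96980 km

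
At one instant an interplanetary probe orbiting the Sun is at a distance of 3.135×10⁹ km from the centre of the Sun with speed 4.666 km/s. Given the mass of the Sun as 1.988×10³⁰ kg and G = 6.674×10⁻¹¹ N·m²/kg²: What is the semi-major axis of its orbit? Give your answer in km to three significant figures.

a ≈ 2.11×10⁹ km

μ = GM = 6.674×10⁻¹¹ × 1.988×10³⁰ = 1.327×10²⁰ m³/s².
r = 3.135×10¹² m.
Vis-viva rearranged: 1/a = 2/r − v²/μ = 6.380×10⁻¹³ − 1.641×10⁻¹³ = 4.739×10⁻¹³ m⁻¹.
a = 2.110×10¹² m = 2.1103×10⁹ km.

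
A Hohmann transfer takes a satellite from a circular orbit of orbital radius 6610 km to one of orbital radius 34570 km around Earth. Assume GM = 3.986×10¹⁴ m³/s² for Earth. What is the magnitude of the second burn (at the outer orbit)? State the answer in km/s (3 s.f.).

r₁ = 6610 km = 6.610×10⁶ m.
r₂ = 34570 km = 3.457×10⁷ m.
Transfer ellipse a_t = (r₁ + r₂)/2 = 2.059×10⁷ m.
At r₁: circular v_c1 = √(μ/r₁) = 7765 m/s; transfer-perigee v_p = √[μ(2/r₁ − 1/a_t)] = 10060 m/s.
At r₂: circular v_c2 = √(μ/r₂) = 3396 m/s; transfer-apogee v_a = √[μ(2/r₂ − 1/a_t)] = 1924 m/s.
Δv₂ = v_c2 − v_a = 1472 m/s.
= 1.472 km/s.

Δv ≈ 1.47 km/s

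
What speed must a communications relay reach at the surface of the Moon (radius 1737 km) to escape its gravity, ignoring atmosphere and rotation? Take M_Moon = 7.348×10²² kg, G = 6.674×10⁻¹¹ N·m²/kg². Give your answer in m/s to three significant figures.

v_esc ≈ 2380 m/s

μ = GM = 6.674×10⁻¹¹ × 7.348×10²² = 4.904×10¹² m³/s².
r = R = 1.737×10⁶ m.
Escape speed v_esc = √(2μ/r) = √(2 × 4.904×10¹² / 1.737×10⁶) = √(5.647×10⁶) = 2376 m/s.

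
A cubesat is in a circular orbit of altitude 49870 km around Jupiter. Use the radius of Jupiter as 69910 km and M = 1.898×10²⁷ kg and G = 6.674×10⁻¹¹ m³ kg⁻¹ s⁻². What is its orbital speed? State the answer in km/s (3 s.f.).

μ = GM = 6.674×10⁻¹¹ × 1.898×10²⁷ = 1.267×10¹⁷ m³/s².
r = 69910 + 49870 = 119780 km = 1.1978×10⁸ m.
For a circular orbit v = √(μ/r) = √(1.267×10¹⁷ / 1.198×10⁸) = √(1.058×10⁹) = 32520 m/s.
That is 32.52 km/s.

v ≈ 32.5 km/s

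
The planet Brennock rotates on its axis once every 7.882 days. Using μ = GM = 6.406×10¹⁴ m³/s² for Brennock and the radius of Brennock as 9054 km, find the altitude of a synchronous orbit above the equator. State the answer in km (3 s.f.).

T = 7.882 days = 6.810×10⁵ s.
A synchronous orbit has period T, so by Kepler's third law a = (μT²/4π²)^(1/3).
μT²/4π² = 6.406×10¹⁴ × (6.810×10⁵)² / 39.48 = 7.525×10²⁴ m³.
a = 1.960×10⁸ m = 1.9596×10⁵ km.
Altitude h = a − R = 1.9596×10⁵ − 9054 = 1.8691×10⁵ km.

h_sync ≈ 1.87×10⁵ km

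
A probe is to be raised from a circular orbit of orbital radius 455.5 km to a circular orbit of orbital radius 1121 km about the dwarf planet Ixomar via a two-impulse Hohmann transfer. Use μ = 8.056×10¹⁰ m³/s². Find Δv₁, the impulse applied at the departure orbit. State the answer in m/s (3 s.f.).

r₁ = 455.5 km = 4.555×10⁵ m.
r₂ = 1121 km = 1.121×10⁶ m.
Transfer ellipse a_t = (r₁ + r₂)/2 = 7.882×10⁵ m.
At r₁: circular v_c1 = √(μ/r₁) = 420.5 m/s; transfer-periapsis v_p = √[μ(2/r₁ − 1/a_t)] = 501.5 m/s.
Δv₁ = v_p − v_c1 = 80.97 m/s.

Δv ≈ 81.0 m/s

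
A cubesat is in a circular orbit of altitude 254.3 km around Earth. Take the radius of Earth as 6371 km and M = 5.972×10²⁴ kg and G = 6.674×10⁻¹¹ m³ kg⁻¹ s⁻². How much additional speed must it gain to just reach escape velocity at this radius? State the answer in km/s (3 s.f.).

Δv ≈ 3.21 km/s

μ = GM = 6.674×10⁻¹¹ × 5.972×10²⁴ = 3.986×10¹⁴ m³/s².
r = 6371 + 254.3 = 6625.3 km = 6.6253×10⁶ m.
Circular speed v_c = √(μ/r) = 7756 m/s.
Escape speed v_esc = √(2μ/r) = √2 × v_c = 10970 m/s.
Δv = v_esc − v_c = 3213 m/s = 3.213 km/s.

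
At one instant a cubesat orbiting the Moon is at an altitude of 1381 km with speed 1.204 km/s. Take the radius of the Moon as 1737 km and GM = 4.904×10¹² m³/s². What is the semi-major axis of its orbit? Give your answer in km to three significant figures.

a ≈ 2890 km

r = 1737 + 1381 = 3118.0 km = 3.118×10⁶ m.
Vis-viva rearranged: 1/a = 2/r − v²/μ = 6.414×10⁻⁷ − 2.956×10⁻⁷ = 3.458×10⁻⁷ m⁻¹.
a = 2.892×10⁶ m = 2891.5 km.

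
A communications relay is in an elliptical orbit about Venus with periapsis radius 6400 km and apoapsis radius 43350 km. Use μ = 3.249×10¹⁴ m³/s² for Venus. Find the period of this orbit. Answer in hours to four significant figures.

Semi-major axis a = (r_p + r_a)/2 = (6400.0 + 43350)/2 = 24875 km = 2.488×10⁷ m.
By Kepler's third law T = 2π√(a³/μ) = 2π × 6.883×10³ = 4.325×10⁴ s.
= 12.01 hours.

T ≈ 12.01 hours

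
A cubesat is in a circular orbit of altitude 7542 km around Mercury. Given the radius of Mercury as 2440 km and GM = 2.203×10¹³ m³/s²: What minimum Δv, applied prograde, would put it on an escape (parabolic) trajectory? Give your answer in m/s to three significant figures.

Δv ≈ 615 m/s

r = 2440 + 7542 = 9982.0 km = 9.9820×10⁶ m.
Circular speed v_c = √(μ/r) = 1486 m/s.
Escape speed v_esc = √(2μ/r) = √2 × v_c = 2101 m/s.
Δv = v_esc − v_c = 615.4 m/s.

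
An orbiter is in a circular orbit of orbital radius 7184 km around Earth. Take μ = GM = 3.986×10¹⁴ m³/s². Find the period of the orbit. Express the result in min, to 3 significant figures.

T ≈ 101 min

r = 7184 km = 7.184×10⁶ m.
Kepler's third law: T = 2π√(r³/μ) = 2π√((7.184×10⁶)³ / 3.986×10¹⁴).
r³/μ = 9.302×10⁵ s², so T = 2π × 9.645×10² = 6.060×10³ s.
Converting: 6.060×10³ s ÷ 60.00 = 101.0 min.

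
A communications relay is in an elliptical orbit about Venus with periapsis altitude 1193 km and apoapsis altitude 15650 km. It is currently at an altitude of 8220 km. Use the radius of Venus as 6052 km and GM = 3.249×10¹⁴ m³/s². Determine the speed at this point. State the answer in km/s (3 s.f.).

r_p = 6052 + 1193 = 7245.0 km = 7.2450×10⁶ m.
r_a = 6052 + 15650 = 21702 km = 2.1702×10⁷ m.
r = 6052 + 8220 = 14272 km = 1.427×10⁷ m.
Semi-major axis a = (r_p + r_a)/2 = 14474 km = 1.447×10⁷ m.
Vis-viva: v² = μ(2/r − 1/a) = 3.249×10¹⁴ × (1.401×10⁻⁷ − 6.909×10⁻⁸) = 2.308×10⁷ m²/s².
v = 4804 m/s = 4.804 km/s.

v ≈ 4.80 km/s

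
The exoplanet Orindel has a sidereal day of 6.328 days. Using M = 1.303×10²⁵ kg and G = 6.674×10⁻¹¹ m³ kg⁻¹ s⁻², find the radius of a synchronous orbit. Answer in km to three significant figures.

r_sync ≈ 1.87×10⁵ km

μ = GM = 6.674×10⁻¹¹ × 1.303×10²⁵ = 8.696×10¹⁴ m³/s².
T = 6.328 days = 5.467×10⁵ s.
A synchronous orbit has period T, so by Kepler's third law a = (μT²/4π²)^(1/3).
μT²/4π² = 8.696×10¹⁴ × (5.467×10⁵)² / 39.48 = 6.585×10²⁴ m³.
a = 1.874×10⁸ m = 1.8743×10⁵ km.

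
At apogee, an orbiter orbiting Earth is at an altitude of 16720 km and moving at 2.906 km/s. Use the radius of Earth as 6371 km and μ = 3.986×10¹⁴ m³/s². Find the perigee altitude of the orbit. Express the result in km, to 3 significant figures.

r_a = 6371 + 16720 = 23091 km = 2.309×10⁷ m.
Specific energy ε = v²/2 − μ/r = -1.304×10⁷ J/kg, so a = −μ/(2ε) = 1.528×10⁷ m.
The apsides satisfy r_p + r_a = 2a, so the perigee radius is 2a − r_a = 7.477×10⁶ m = 7477.1 km.
Perigee altitude = 7477.1 − 6371 = 1106.1 km.

perigee altitude ≈ 1110 km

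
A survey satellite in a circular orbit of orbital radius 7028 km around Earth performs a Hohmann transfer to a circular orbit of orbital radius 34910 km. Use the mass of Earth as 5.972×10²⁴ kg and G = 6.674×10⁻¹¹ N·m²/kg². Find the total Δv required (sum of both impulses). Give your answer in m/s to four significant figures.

Δv_total ≈ 3609 m/s

μ = GM = 6.674×10⁻¹¹ × 5.972×10²⁴ = 3.986×10¹⁴ m³/s².
r₁ = 7028 km = 7.028×10⁶ m.
r₂ = 34910 km = 3.491×10⁷ m.
Transfer ellipse a_t = (r₁ + r₂)/2 = 2.097×10⁷ m.
At r₁: circular v_c1 = √(μ/r₁) = 7531 m/s; transfer-perigee v_p = √[μ(2/r₁ − 1/a_t)] = 9717 m/s.
Δv₁ = v_p − v_c1 = 2186 m/s.
At r₂: circular v_c2 = √(μ/r₂) = 3379 m/s; transfer-apogee v_a = √[μ(2/r₂ − 1/a_t)] = 1956 m/s.
Δv₂ = v_c2 − v_a = 1423 m/s.
Total Δv = Δv₁ + Δv₂ = 3609 m/s.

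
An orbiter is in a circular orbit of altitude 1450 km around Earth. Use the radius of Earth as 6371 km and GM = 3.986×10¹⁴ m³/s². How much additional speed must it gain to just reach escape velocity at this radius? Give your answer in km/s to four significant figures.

Δv ≈ 2.957 km/s

r = 6371 + 1450 = 7821.0 km = 7.8210×10⁶ m.
Circular speed v_c = √(μ/r) = 7139 m/s.
Escape speed v_esc = √(2μ/r) = √2 × v_c = 10100 m/s.
Δv = v_esc − v_c = 2957 m/s = 2.957 km/s.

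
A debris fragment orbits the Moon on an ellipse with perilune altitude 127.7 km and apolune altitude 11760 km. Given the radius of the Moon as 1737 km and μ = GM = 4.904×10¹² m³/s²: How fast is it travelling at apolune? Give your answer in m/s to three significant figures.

v ≈ 297 m/s

r_p = 1737 + 127.7 = 1864.7 km = 1.8647×10⁶ m.
r_a = 1737 + 11760 = 13497 km = 1.3497×10⁷ m.
Semi-major axis a = (r_p + r_a)/2 = 7680.9 km = 7.681×10⁶ m.
Vis-viva: v² = μ(2/r − 1/a) = 4.904×10¹² × (1.482×10⁻⁷ − 1.302×10⁻⁷) = 8.821×10⁴ m²/s².
v = 297.0 m/s.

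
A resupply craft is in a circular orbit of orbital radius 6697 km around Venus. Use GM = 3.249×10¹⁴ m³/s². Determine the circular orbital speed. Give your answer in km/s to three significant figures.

v ≈ 6.97 km/s

r = 6697 km = 6.697×10⁶ m.
For a circular orbit v = √(μ/r) = √(3.249×10¹⁴ / 6.697×10⁶) = √(4.851×10⁷) = 6965 m/s.
That is 6.965 km/s.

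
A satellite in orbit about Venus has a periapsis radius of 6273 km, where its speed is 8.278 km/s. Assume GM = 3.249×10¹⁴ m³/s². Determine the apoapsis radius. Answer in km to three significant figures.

r_p = 6.273×10⁶ m.
Specific energy ε = v²/2 − μ/r = -1.753×10⁷ J/kg, so a = −μ/(2ε) = 9.267×10⁶ m.
The apsides satisfy r_p + r_a = 2a, so the apoapsis radius is 2a − r_p = 1.226×10⁷ m = 12260 km.

apoapsis radius ≈ 12300 km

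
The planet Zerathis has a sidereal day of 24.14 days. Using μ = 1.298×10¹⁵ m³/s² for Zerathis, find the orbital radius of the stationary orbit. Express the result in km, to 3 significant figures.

r_sync ≈ 5.23×10⁵ km

T = 24.14 days = 2.086×10⁶ s.
A synchronous orbit has period T, so by Kepler's third law a = (μT²/4π²)^(1/3).
μT²/4π² = 1.298×10¹⁵ × (2.086×10⁶)² / 39.48 = 1.430×10²⁶ m³.
a = 5.230×10⁸ m = 5.2296×10⁵ km.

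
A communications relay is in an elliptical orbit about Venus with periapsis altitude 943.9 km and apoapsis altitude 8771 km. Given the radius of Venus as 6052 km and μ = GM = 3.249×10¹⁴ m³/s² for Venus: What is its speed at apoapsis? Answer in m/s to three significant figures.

r_p = 6052 + 943.9 = 6995.9 km = 6.9959×10⁶ m.
r_a = 6052 + 8771 = 14823 km = 1.4823×10⁷ m.
Semi-major axis a = (r_p + r_a)/2 = 10909 km = 1.091×10⁷ m.
Vis-viva: v² = μ(2/r − 1/a) = 3.249×10¹⁴ × (1.349×10⁻⁷ − 9.166×10⁻⁸) = 1.406×10⁷ m²/s².
v = 3749 m/s.

v ≈ 3750 m/s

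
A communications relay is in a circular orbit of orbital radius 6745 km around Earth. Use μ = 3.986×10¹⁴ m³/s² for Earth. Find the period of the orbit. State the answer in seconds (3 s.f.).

T ≈ 5510 seconds

r = 6745 km = 6.745×10⁶ m.
Kepler's third law: T = 2π√(r³/μ) = 2π√((6.745×10⁶)³ / 3.986×10¹⁴).
r³/μ = 7.699×10⁵ s², so T = 2π × 8.774×10² = 5.513×10³ s.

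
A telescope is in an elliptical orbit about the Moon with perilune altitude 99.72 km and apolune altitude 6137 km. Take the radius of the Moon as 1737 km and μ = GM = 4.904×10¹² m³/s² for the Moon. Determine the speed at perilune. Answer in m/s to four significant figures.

r_p = 1737 + 99.72 = 1836.7 km = 1.8367×10⁶ m.
r_a = 1737 + 6137 = 7874.0 km = 7.8740×10⁶ m.
Semi-major axis a = (r_p + r_a)/2 = 4855.4 km = 4.855×10⁶ m.
Vis-viva: v² = μ(2/r − 1/a) = 4.904×10¹² × (1.089×10⁻⁶ − 2.060×10⁻⁷) = 4.330×10⁶ m²/s².
v = 2081 m/s.

v ≈ 2081 m/s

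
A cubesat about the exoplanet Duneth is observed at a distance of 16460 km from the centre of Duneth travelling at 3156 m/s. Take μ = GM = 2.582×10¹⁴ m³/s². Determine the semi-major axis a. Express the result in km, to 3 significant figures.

r = 1.646×10⁷ m.
Specific orbital energy ε = v²/2 − μ/r = (3156)²/2 − 2.582×10¹⁴/1.646×10⁷ = -1.071×10⁷ J/kg.
Since ε = −μ/(2a), a = −μ/(2ε) = 1.206×10⁷ m = 12058 km.

a ≈ 12100 km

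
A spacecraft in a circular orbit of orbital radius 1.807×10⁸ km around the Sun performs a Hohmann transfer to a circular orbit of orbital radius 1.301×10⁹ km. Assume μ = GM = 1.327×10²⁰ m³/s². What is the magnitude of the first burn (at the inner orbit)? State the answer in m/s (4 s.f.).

Δv ≈ 8812 m/s

r₁ = 1.807×10⁸ km = 1.807×10¹¹ m.
r₂ = 1.301×10⁹ km = 1.301×10¹² m.
Transfer ellipse a_t = (r₁ + r₂)/2 = 7.408×10¹¹ m.
At r₁: circular v_c1 = √(μ/r₁) = 27100 m/s; transfer-perihelion v_p = √[μ(2/r₁ − 1/a_t)] = 35910 m/s.
Δv₁ = v_p − v_c1 = 8812 m/s.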